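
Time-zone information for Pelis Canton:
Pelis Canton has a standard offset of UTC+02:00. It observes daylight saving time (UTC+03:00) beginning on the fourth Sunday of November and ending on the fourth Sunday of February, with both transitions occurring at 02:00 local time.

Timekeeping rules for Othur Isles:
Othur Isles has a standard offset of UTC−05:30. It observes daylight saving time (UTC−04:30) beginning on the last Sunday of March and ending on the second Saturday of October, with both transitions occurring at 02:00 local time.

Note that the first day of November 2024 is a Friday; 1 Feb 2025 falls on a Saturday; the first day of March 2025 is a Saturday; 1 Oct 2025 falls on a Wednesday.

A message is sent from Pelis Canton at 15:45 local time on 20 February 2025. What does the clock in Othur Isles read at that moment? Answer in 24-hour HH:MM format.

1 November 2024 is a Friday, so the first Sunday is November 3 and the fourth is November 24.
1 February 2025 is a Saturday, so the first Sunday is February 2 and the fourth is February 23.
20 February 2025 falls between 24 November 2024 and 23 February 2025, so daylight saving is in effect and Pelis Canton is at UTC+03:00.
15:45 Pelis Canton − 3h = 12:45 UTC.
1 March 2025 is a Saturday, so Sundays fall on 2, 9, 16, 23, 30; the last is March 30.
1 October 2025 is a Wednesday, so the first Saturday is October 4 and the second is October 11.
At the standard offset (UTC−05:30), 12:45 UTC − 5h30m = 07:15 Othur Isles standard time.
The standard-time date in Othur Isles, 20 February 2025, is outside the daylight-saving period (30 March – 11 October), so Othur Isles is on standard time, UTC−05:30.
12:45 UTC − 5h30m = 07:15 Othur Isles.

07:15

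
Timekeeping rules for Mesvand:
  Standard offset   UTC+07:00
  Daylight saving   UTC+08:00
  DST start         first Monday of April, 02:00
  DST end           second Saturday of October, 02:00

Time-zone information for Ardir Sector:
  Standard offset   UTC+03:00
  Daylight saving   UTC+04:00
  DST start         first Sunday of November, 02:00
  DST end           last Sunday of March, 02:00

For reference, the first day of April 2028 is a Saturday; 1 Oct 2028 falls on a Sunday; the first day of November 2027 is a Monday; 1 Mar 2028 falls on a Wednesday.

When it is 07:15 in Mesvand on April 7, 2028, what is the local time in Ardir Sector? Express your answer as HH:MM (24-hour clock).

1 April 2028 is a Saturday, so the first Monday is April 3.
1 October 2028 is a Sunday, so the first Saturday is October 7 and the second is October 14.
April 7, 2028 lies within the daylight-saving period (3 April – 14 October), so Mesvand is on daylight time, UTC+08:00.
07:15 Mesvand − 8h = 23:15 UTC (rolling into the previous day, 6 April 2028).
1 November 2027 is a Monday, so the first Sunday is November 7.
1 March 2028 is a Wednesday, so Sundays fall on 5, 12, 19, 26; the last is March 26.
At the standard offset (UTC+03:00), 23:15 UTC + 3h = 02:15 Ardir Sector standard time (rolling into the next day, 7 April 2028).
Daylight saving runs 7 November 2027 – 26 March 2028; the standard-time date in Ardir Sector, April 7, 2028, is outside that window, so Ardir Sector is on standard time at UTC+03:00.
23:15 UTC + 3h = 02:15 Ardir Sector (rolling into the next day, 7 April 2028).

02:15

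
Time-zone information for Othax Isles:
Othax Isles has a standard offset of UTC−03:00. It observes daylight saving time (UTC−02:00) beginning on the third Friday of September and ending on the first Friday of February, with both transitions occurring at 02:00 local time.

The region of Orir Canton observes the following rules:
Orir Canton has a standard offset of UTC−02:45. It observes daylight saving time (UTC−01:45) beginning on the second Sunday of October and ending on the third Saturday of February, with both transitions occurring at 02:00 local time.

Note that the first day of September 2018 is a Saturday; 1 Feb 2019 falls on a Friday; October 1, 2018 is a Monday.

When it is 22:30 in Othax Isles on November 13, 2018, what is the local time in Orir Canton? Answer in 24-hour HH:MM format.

22:45

1 September 2018 is a Saturday, so the first Friday is September 7 and the third is September 21.
1 February 2019 is a Friday, so the first Friday is February 1.
November 13, 2018 lies within the daylight-saving period (21 September 2018 – 1 February 2019), so Othax Isles is on daylight time, UTC−02:00.
22:30 Othax Isles + 2h = 00:30 UTC (rolling into the next day, 14 November 2018).
1 October 2018 is a Monday, so the first Sunday is October 7 and the second is October 14.
1 February 2019 is a Friday, so the first Saturday is February 2 and the third is February 16.
At the standard offset (UTC−02:45), 00:30 UTC − 2h45m = 21:45 Orir Canton standard time (rolling into the previous day, 13 November 2018).
The standard-time date in Orir Canton, November 13, 2018, lies within the daylight-saving period (14 October 2018 – 16 February 2019), so Orir Canton is on daylight time, UTC−01:45.
00:30 UTC − 1h45m = 22:45 Orir Canton (rolling into the previous day, 13 November 2018).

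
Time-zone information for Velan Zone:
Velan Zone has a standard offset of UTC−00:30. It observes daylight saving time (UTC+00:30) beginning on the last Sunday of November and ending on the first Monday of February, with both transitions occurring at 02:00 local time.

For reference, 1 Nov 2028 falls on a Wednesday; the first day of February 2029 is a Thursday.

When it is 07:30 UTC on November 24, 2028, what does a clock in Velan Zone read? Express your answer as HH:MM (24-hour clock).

1 November 2028 is a Wednesday, so Sundays fall on 5, 12, 19, 26; the last is November 26.
1 February 2029 is a Thursday, so the first Monday is February 5.
At the standard offset (UTC−00:30), 07:30 UTC − 0h30m = 07:00 Velan Zone standard time.
The standard-time date in Velan Zone, November 24, 2028, is outside the daylight-saving period (26 November 2028 – 5 February 2029), so Velan Zone is on standard time, UTC−00:30.
07:30 UTC − 0h30m = 07:00 local.

07:00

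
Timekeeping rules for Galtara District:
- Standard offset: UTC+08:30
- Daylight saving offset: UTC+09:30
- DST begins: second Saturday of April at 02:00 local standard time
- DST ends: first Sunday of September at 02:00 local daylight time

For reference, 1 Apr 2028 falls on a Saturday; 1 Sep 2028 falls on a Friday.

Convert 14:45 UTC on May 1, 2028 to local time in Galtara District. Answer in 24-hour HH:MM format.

00:15

1 April 2028 is a Saturday, so the first Saturday is April 1 and the second is April 8.
1 September 2028 is a Friday, so the first Sunday is September 3.
At the standard offset (UTC+08:30), 14:45 UTC + 8h30m = 23:15 Galtara District standard time.
The standard-time date in Galtara District, May 1, 2028, falls between 8 April and 3 September, so daylight saving is in effect and Galtara District is at UTC+09:30.
14:45 UTC + 9h30m = 00:15 local (rolling into the next day, 2 May 2028).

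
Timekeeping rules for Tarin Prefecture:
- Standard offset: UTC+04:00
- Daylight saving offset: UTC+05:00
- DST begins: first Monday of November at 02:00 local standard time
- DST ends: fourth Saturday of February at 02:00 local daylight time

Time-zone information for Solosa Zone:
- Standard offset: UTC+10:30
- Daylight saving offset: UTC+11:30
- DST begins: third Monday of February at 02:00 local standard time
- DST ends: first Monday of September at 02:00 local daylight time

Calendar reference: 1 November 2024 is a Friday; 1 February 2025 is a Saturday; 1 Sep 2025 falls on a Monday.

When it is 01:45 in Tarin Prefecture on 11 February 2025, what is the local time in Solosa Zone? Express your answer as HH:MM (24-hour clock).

07:15

1 November 2024 is a Friday, so the first Monday is November 4.
1 February 2025 is a Saturday, so the first Saturday is February 1 and the fourth is February 22.
Daylight saving runs 4 November 2024 – 22 February 2025; 11 February 2025 is inside that window, so Tarin Prefecture is at UTC+05:00.
01:45 Tarin Prefecture − 5h = 20:45 UTC (rolling into the previous day, 10 February 2025).
1 February 2025 is a Saturday, so the first Monday is February 3 and the third is February 17.
1 September 2025 is a Monday, so the first Monday is September 1.
At the standard offset (UTC+10:30), 20:45 UTC + 10h30m = 07:15 Solosa Zone standard time (rolling into the next day, 11 February 2025).
Daylight saving runs 17 February – 1 September; the standard-time date in Solosa Zone, 11 February 2025, is outside that window, so Solosa Zone is on standard time at UTC+10:30.
20:45 UTC + 10h30m = 07:15 Solosa Zone (rolling into the next day, 11 February 2025).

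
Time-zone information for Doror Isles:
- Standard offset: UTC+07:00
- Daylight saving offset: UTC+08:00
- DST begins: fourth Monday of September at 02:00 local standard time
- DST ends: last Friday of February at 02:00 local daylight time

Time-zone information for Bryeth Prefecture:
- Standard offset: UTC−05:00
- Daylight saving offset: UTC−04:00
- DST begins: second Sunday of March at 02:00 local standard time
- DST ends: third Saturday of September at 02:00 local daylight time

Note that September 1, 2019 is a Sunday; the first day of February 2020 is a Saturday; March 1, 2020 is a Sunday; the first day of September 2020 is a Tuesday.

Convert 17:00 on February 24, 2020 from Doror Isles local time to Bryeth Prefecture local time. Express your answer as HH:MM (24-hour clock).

1 September 2019 is a Sunday, so the first Monday is September 2 and the fourth is September 23.
1 February 2020 is a Saturday, so Fridays fall on 7, 14, 21, 28; the last is February 28.
February 24, 2020 lies within the daylight-saving period (23 September 2019 – 28 February 2020), so Doror Isles is on daylight time, UTC+08:00.
17:00 Doror Isles − 8h = 09:00 UTC.
1 March 2020 is a Sunday, so the first Sunday is March 1 and the second is March 8.
1 September 2020 is a Tuesday, so the first Saturday is September 5 and the third is September 19.
At the standard offset (UTC−05:00), 09:00 UTC − 5h = 04:00 Bryeth Prefecture standard time.
The standard-time date in Bryeth Prefecture, February 24, 2020, is outside the daylight-saving period (8 March – 19 September), so Bryeth Prefecture is on standard time, UTC−05:00.
09:00 UTC − 5h = 04:00 Bryeth Prefecture.

04:00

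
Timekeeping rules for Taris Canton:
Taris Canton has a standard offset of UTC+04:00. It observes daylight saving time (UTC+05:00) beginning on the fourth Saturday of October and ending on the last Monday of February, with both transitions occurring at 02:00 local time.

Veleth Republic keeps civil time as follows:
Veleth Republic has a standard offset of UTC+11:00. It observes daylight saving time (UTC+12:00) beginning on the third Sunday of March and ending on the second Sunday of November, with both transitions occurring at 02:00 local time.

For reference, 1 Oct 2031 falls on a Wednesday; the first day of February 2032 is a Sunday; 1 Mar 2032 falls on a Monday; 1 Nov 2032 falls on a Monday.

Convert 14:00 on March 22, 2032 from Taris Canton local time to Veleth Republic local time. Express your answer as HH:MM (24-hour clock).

1 October 2031 is a Wednesday, so the first Saturday is October 4 and the fourth is October 25.
1 February 2032 is a Sunday, so Mondays fall on 2, 9, 16, 23; the last is February 23.
March 22, 2032 does not fall between 25 October 2031 and 23 February 2032, so daylight saving is not in effect and Taris Canton is at UTC+04:00.
14:00 Taris Canton − 4h = 10:00 UTC.
1 March 2032 is a Monday, so the first Sunday is March 7 and the third is March 21.
1 November 2032 is a Monday, so the first Sunday is November 7 and the second is November 14.
At the standard offset (UTC+11:00), 10:00 UTC + 11h = 21:00 Veleth Republic standard time.
The standard-time date in Veleth Republic, March 22, 2032, falls between 21 March and 14 November, so daylight saving is in effect and Veleth Republic is at UTC+12:00.
10:00 UTC + 12h = 22:00 Veleth Republic.

22:00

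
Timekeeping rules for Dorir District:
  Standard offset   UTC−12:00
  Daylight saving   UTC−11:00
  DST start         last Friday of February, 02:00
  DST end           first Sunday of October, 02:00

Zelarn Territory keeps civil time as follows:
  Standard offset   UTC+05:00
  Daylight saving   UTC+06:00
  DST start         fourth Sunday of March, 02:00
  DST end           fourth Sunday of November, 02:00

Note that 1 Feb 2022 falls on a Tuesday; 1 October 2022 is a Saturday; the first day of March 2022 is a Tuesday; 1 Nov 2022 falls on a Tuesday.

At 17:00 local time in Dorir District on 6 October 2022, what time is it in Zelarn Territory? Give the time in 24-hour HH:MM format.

11:00

1 February 2022 is a Tuesday, so Fridays fall on 4, 11, 18, 25; the last is February 25.
1 October 2022 is a Saturday, so the first Sunday is October 2.
Daylight saving runs 25 February – 2 October; 6 October 2022 is outside that window, so Dorir District is on standard time at UTC−12:00.
17:00 Dorir District + 12h = 05:00 UTC (rolling into the next day, 7 October 2022).
1 March 2022 is a Tuesday, so the first Sunday is March 6 and the fourth is March 27.
1 November 2022 is a Tuesday, so the first Sunday is November 6 and the fourth is November 27.
At the standard offset (UTC+05:00), 05:00 UTC + 5h = 10:00 Zelarn Territory standard time.
The standard-time date in Zelarn Territory, 7 October 2022, lies within the daylight-saving period (27 March – 27 November), so Zelarn Territory is on daylight time, UTC+06:00.
05:00 UTC + 6h = 11:00 Zelarn Territory.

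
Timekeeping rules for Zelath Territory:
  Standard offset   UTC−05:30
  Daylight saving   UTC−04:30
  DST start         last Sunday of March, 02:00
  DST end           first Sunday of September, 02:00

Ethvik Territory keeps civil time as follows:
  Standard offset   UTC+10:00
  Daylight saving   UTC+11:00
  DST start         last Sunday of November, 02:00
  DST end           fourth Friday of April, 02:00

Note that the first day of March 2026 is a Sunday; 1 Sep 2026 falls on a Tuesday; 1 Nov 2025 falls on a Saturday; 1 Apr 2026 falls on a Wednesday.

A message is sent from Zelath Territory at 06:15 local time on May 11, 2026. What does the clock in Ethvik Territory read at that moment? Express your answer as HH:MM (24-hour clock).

1 March 2026 is a Sunday, so Sundays fall on 1, 8, 15, 22, 29; the last is March 29.
1 September 2026 is a Tuesday, so the first Sunday is September 6.
May 11, 2026 falls between 29 March and 6 September, so daylight saving is in effect and Zelath Territory is at UTC−04:30.
06:15 Zelath Territory + 4h30m = 10:45 UTC.
1 November 2025 is a Saturday, so Sundays fall on 2, 9, 16, 23, 30; the last is November 30.
1 April 2026 is a Wednesday, so the first Friday is April 3 and the fourth is April 24.
At the standard offset (UTC+10:00), 10:45 UTC + 10h = 20:45 Ethvik Territory standard time.
The standard-time date in Ethvik Territory, May 11, 2026, does not fall between 30 November 2025 and 24 April 2026, so daylight saving is not in effect and Ethvik Territory is at UTC+10:00.
10:45 UTC + 10h = 20:45 Ethvik Territory.

20:45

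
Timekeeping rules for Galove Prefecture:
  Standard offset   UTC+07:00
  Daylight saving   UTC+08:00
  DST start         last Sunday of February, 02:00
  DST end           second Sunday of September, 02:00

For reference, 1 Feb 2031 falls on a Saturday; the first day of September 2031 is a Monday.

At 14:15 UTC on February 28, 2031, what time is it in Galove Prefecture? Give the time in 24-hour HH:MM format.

1 February 2031 is a Saturday, so Sundays fall on 2, 9, 16, 23; the last is February 23.
1 September 2031 is a Monday, so the first Sunday is September 7 and the second is September 14.
At the standard offset (UTC+07:00), 14:15 UTC + 7h = 21:15 Galove Prefecture standard time.
The standard-time date in Galove Prefecture, February 28, 2031, falls between 23 February and 14 September, so daylight saving is in effect and Galove Prefecture is at UTC+08:00.
14:15 UTC + 8h = 22:15 local.

22:15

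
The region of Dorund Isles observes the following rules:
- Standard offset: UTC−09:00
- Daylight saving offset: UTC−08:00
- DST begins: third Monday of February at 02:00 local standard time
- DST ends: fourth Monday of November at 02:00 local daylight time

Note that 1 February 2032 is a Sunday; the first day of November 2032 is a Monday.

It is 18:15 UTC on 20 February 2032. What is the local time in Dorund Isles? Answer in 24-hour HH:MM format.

1 February 2032 is a Sunday, so the first Monday is February 2 and the third is February 16.
1 November 2032 is a Monday, so the first Monday is November 1 and the fourth is November 22.
At the standard offset (UTC−09:00), 18:15 UTC − 9h = 09:15 Dorund Isles standard time.
Daylight saving runs 16 February – 22 November; the standard-time date in Dorund Isles, 20 February 2032, is inside that window, so Dorund Isles is at UTC−08:00.
18:15 UTC − 8h = 10:15 local.

10:15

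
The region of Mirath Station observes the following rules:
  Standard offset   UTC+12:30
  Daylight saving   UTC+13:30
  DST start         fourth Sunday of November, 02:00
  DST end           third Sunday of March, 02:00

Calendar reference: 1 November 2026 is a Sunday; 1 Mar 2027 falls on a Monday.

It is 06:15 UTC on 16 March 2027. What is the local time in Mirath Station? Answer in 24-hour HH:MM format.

19:45

1 November 2026 is a Sunday, so the first Sunday is November 1 and the fourth is November 22.
1 March 2027 is a Monday, so the first Sunday is March 7 and the third is March 21.
At the standard offset (UTC+12:30), 06:15 UTC + 12h30m = 18:45 Mirath Station standard time.
Daylight saving runs 22 November 2026 – 21 March 2027; the standard-time date in Mirath Station, 16 March 2027, is inside that window, so Mirath Station is at UTC+13:30.
06:15 UTC + 13h30m = 19:45 local.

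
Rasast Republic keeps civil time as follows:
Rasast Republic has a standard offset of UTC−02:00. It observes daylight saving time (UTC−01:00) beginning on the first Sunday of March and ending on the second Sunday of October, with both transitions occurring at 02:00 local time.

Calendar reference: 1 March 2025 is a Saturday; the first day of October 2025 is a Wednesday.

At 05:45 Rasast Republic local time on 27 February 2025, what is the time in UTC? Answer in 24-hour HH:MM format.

07:45

1 March 2025 is a Saturday, so the first Sunday is March 2.
1 October 2025 is a Wednesday, so the first Sunday is October 5 and the second is October 12.
27 February 2025 is outside the daylight-saving period (2 March – 12 October), so Rasast Republic is on standard time, UTC−02:00.
05:45 local + 2h = 07:45 UTC.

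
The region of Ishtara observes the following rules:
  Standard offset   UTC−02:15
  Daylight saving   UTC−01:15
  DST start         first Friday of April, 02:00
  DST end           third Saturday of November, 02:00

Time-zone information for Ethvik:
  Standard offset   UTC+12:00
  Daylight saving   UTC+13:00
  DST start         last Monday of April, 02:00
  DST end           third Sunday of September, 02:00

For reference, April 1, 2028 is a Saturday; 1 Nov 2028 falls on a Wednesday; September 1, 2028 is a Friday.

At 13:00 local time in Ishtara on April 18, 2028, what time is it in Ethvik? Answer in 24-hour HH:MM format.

1 April 2028 is a Saturday, so the first Friday is April 7.
1 November 2028 is a Wednesday, so the first Saturday is November 4 and the third is November 18.
April 18, 2028 lies within the daylight-saving period (7 April – 18 November), so Ishtara is on daylight time, UTC−01:15.
13:00 Ishtara + 1h15m = 14:15 UTC.
1 April 2028 is a Saturday, so Mondays fall on 3, 10, 17, 24; the last is April 24.
1 September 2028 is a Friday, so the first Sunday is September 3 and the third is September 17.
At the standard offset (UTC+12:00), 14:15 UTC + 12h = 02:15 Ethvik standard time (rolling into the next day, 19 April 2028).
The standard-time date in Ethvik, April 19, 2028, does not fall between 24 April and 17 September, so daylight saving is not in effect and Ethvik is at UTC+12:00.
14:15 UTC + 12h = 02:15 Ethvik (rolling into the next day, 19 April 2028).

02:15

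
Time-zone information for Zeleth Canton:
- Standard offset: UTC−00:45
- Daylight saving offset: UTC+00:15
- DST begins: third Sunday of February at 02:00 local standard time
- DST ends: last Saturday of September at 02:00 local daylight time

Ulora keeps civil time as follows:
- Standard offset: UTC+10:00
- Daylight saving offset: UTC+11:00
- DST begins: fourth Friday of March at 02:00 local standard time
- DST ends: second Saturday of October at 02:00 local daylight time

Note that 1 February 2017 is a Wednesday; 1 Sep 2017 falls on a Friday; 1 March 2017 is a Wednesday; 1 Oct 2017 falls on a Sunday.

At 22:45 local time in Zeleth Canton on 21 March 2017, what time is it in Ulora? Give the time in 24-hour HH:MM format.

08:30

1 February 2017 is a Wednesday, so the first Sunday is February 5 and the third is February 19.
1 September 2017 is a Friday, so Saturdays fall on 2, 9, 16, 23, 30; the last is September 30.
21 March 2017 lies within the daylight-saving period (19 February – 30 September), so Zeleth Canton is on daylight time, UTC+00:15.
22:45 Zeleth Canton − 0h15m = 22:30 UTC.
1 March 2017 is a Wednesday, so the first Friday is March 3 and the fourth is March 24.
1 October 2017 is a Sunday, so the first Saturday is October 7 and the second is October 14.
At the standard offset (UTC+10:00), 22:30 UTC + 10h = 08:30 Ulora standard time (rolling into the next day, 22 March 2017).
Daylight saving runs 24 March – 14 October; the standard-time date in Ulora, 22 March 2017, is outside that window, so Ulora is on standard time at UTC+10:00.
22:30 UTC + 10h = 08:30 Ulora (rolling into the next day, 22 March 2017).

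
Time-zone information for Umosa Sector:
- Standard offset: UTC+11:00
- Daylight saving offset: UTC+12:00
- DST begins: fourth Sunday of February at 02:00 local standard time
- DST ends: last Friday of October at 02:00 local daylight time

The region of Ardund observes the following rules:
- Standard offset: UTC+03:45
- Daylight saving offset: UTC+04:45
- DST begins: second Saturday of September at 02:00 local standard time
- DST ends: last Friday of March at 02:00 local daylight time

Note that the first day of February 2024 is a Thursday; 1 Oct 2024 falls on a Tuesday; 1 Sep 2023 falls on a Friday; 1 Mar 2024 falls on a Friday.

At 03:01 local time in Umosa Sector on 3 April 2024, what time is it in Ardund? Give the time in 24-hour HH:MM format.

18:46

1 February 2024 is a Thursday, so the first Sunday is February 4 and the fourth is February 25.
1 October 2024 is a Tuesday, so Fridays fall on 4, 11, 18, 25; the last is October 25.
3 April 2024 lies within the daylight-saving period (25 February – 25 October), so Umosa Sector is on daylight time, UTC+12:00.
03:01 Umosa Sector − 12h = 15:01 UTC (rolling into the previous day, 2 April 2024).
1 September 2023 is a Friday, so the first Saturday is September 2 and the second is September 9.
1 March 2024 is a Friday, so Fridays fall on 1, 8, 15, 22, 29; the last is March 29.
At the standard offset (UTC+03:45), 15:01 UTC + 3h45m = 18:46 Ardund standard time.
The standard-time date in Ardund, 2 April 2024, does not fall between 9 September 2023 and 29 March 2024, so daylight saving is not in effect and Ardund is at UTC+03:45.
15:01 UTC + 3h45m = 18:46 Ardund.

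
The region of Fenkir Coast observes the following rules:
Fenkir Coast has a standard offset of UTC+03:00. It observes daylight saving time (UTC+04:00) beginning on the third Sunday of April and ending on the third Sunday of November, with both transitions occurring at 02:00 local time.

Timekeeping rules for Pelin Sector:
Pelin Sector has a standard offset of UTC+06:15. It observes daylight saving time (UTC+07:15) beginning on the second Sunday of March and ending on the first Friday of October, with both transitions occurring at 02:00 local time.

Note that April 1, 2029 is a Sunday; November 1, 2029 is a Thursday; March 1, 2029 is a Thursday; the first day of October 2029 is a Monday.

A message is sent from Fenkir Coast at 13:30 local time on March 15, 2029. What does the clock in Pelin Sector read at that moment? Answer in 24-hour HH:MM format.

1 April 2029 is a Sunday, so the first Sunday is April 1 and the third is April 15.
1 November 2029 is a Thursday, so the first Sunday is November 4 and the third is November 18.
March 15, 2029 does not fall between 15 April and 18 November, so daylight saving is not in effect and Fenkir Coast is at UTC+03:00.
13:30 Fenkir Coast − 3h = 10:30 UTC.
1 March 2029 is a Thursday, so the first Sunday is March 4 and the second is March 11.
1 October 2029 is a Monday, so the first Friday is October 5.
At the standard offset (UTC+06:15), 10:30 UTC + 6h15m = 16:45 Pelin Sector standard time.
The standard-time date in Pelin Sector, March 15, 2029, lies within the daylight-saving period (11 March – 5 October), so Pelin Sector is on daylight time, UTC+07:15.
10:30 UTC + 7h15m = 17:45 Pelin Sector.

17:45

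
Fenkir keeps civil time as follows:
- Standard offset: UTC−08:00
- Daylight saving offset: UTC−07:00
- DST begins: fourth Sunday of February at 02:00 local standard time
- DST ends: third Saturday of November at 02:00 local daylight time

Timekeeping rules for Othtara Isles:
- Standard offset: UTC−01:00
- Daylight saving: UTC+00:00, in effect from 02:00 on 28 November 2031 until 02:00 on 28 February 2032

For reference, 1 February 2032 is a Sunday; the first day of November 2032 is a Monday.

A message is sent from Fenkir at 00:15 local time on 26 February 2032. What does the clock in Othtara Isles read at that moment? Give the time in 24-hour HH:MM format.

1 February 2032 is a Sunday, so the first Sunday is February 1 and the fourth is February 22.
1 November 2032 is a Monday, so the first Saturday is November 6 and the third is November 20.
Daylight saving runs 22 February – 20 November; 26 February 2032 is inside that window, so Fenkir is at UTC−07:00.
00:15 Fenkir + 7h = 07:15 UTC.
At the standard offset (UTC−01:00), 07:15 UTC − 1h = 06:15 Othtara Isles standard time.
The standard-time date in Othtara Isles, 26 February 2032, falls between 28 November 2031 and 28 February 2032, so daylight saving is in effect and Othtara Isles is at UTC+00:00.
07:15 UTC + 0h = 07:15 Othtara Isles.

07:15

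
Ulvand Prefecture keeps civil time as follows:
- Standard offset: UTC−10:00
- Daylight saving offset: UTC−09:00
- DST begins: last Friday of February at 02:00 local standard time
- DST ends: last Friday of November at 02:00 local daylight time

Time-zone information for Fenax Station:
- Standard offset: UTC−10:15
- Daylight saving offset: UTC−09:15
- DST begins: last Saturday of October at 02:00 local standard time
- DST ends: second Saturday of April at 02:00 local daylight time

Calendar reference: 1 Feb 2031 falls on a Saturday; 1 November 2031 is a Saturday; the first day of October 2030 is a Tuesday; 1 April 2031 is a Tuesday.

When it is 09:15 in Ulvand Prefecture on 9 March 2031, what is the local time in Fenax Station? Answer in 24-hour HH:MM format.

09:00

1 February 2031 is a Saturday, so Fridays fall on 7, 14, 21, 28; the last is February 28.
1 November 2031 is a Saturday, so Fridays fall on 7, 14, 21, 28; the last is November 28.
9 March 2031 falls between 28 February and 28 November, so daylight saving is in effect and Ulvand Prefecture is at UTC−09:00.
09:15 Ulvand Prefecture + 9h = 18:15 UTC.
1 October 2030 is a Tuesday, so Saturdays fall on 5, 12, 19, 26; the last is October 26.
1 April 2031 is a Tuesday, so the first Saturday is April 5 and the second is April 12.
At the standard offset (UTC−10:15), 18:15 UTC − 10h15m = 08:00 Fenax Station standard time.
The standard-time date in Fenax Station, 9 March 2031, falls between 26 October 2030 and 12 April 2031, so daylight saving is in effect and Fenax Station is at UTC−09:15.
18:15 UTC − 9h15m = 09:00 Fenax Station.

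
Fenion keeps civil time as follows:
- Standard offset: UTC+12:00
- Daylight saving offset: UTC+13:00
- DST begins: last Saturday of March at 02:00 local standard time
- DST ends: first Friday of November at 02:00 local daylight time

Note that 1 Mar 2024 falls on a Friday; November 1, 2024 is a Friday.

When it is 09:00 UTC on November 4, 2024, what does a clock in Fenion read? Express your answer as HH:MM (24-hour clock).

1 March 2024 is a Friday, so Saturdays fall on 2, 9, 16, 23, 30; the last is March 30.
1 November 2024 is a Friday, so the first Friday is November 1.
At the standard offset (UTC+12:00), 09:00 UTC + 12h = 21:00 Fenion standard time.
The standard-time date in Fenion, November 4, 2024, does not fall between 30 March and 1 November, so daylight saving is not in effect and Fenion is at UTC+12:00.
09:00 UTC + 12h = 21:00 local.

21:00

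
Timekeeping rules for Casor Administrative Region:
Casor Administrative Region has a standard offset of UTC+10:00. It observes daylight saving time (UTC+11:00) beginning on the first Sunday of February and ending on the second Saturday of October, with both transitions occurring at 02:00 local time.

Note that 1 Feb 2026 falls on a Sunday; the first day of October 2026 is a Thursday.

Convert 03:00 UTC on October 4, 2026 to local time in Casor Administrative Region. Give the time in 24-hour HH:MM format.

14:00

1 February 2026 is a Sunday, so the first Sunday is February 1.
1 October 2026 is a Thursday, so the first Saturday is October 3 and the second is October 10.
At the standard offset (UTC+10:00), 03:00 UTC + 10h = 13:00 Casor Administrative Region standard time.
Daylight saving runs 1 February – 10 October; the standard-time date in Casor Administrative Region, October 4, 2026, is inside that window, so Casor Administrative Region is at UTC+11:00.
03:00 UTC + 11h = 14:00 local.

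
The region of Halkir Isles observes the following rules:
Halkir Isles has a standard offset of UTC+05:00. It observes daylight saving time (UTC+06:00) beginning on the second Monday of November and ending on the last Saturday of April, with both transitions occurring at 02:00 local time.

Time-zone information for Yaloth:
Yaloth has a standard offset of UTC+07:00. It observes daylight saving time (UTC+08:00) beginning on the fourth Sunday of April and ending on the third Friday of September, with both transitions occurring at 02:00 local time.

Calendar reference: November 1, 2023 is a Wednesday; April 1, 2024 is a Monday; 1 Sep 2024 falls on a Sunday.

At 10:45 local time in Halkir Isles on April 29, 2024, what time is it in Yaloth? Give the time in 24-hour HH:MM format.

13:45

1 November 2023 is a Wednesday, so the first Monday is November 6 and the second is November 13.
1 April 2024 is a Monday, so Saturdays fall on 6, 13, 20, 27; the last is April 27.
Daylight saving runs 13 November 2023 – 27 April 2024; April 29, 2024 is outside that window, so Halkir Isles is on standard time at UTC+05:00.
10:45 Halkir Isles − 5h = 05:45 UTC.
1 April 2024 is a Monday, so the first Sunday is April 7 and the fourth is April 28.
1 September 2024 is a Sunday, so the first Friday is September 6 and the third is September 20.
At the standard offset (UTC+07:00), 05:45 UTC + 7h = 12:45 Yaloth standard time.
The standard-time date in Yaloth, April 29, 2024, falls between 28 April and 20 September, so daylight saving is in effect and Yaloth is at UTC+08:00.
05:45 UTC + 8h = 13:45 Yaloth.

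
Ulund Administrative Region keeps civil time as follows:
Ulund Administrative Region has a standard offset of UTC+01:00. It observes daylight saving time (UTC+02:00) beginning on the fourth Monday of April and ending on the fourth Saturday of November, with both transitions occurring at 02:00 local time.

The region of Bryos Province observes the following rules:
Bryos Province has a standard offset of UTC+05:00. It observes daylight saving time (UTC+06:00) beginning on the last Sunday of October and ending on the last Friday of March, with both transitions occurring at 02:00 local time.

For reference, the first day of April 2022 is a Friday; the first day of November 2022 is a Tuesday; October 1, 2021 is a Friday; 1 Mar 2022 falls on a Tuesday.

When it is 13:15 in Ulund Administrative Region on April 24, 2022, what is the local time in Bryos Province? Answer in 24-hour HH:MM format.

17:15

1 April 2022 is a Friday, so the first Monday is April 4 and the fourth is April 25.
1 November 2022 is a Tuesday, so the first Saturday is November 5 and the fourth is November 26.
April 24, 2022 does not fall between 25 April and 26 November, so daylight saving is not in effect and Ulund Administrative Region is at UTC+01:00.
13:15 Ulund Administrative Region − 1h = 12:15 UTC.
1 October 2021 is a Friday, so Sundays fall on 3, 10, 17, 24, 31; the last is October 31.
1 March 2022 is a Tuesday, so Fridays fall on 4, 11, 18, 25; the last is March 25.
At the standard offset (UTC+05:00), 12:15 UTC + 5h = 17:15 Bryos Province standard time.
The standard-time date in Bryos Province, April 24, 2022, does not fall between 31 October 2021 and 25 March 2022, so daylight saving is not in effect and Bryos Province is at UTC+05:00.
12:15 UTC + 5h = 17:15 Bryos Province.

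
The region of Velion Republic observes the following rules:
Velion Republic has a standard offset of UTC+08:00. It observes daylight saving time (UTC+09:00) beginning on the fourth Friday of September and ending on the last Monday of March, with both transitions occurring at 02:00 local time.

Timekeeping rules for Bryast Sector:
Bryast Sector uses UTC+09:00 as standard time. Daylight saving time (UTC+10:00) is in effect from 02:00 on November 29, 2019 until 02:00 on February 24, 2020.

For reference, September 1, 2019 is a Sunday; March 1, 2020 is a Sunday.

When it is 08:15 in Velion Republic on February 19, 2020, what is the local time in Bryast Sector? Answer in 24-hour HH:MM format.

09:15

1 September 2019 is a Sunday, so the first Friday is September 6 and the fourth is September 27.
1 March 2020 is a Sunday, so Mondays fall on 2, 9, 16, 23, 30; the last is March 30.
February 19, 2020 lies within the daylight-saving period (27 September 2019 – 30 March 2020), so Velion Republic is on daylight time, UTC+09:00.
08:15 Velion Republic − 9h = 23:15 UTC (rolling into the previous day, 18 February 2020).
At the standard offset (UTC+09:00), 23:15 UTC + 9h = 08:15 Bryast Sector standard time (rolling into the next day, 19 February 2020).
The standard-time date in Bryast Sector, February 19, 2020, lies within the daylight-saving period (29 November 2019 – 24 February 2020), so Bryast Sector is on daylight time, UTC+10:00.
23:15 UTC + 10h = 09:15 Bryast Sector (rolling into the next day, 19 February 2020).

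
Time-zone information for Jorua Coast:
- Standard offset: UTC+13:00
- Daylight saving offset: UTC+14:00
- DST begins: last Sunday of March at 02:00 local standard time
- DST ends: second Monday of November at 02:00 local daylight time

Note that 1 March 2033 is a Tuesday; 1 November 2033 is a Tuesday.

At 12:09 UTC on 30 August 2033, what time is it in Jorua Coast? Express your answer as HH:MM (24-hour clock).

02:09

1 March 2033 is a Tuesday, so Sundays fall on 6, 13, 20, 27; the last is March 27.
1 November 2033 is a Tuesday, so the first Monday is November 7 and the second is November 14.
At the standard offset (UTC+13:00), 12:09 UTC + 13h = 01:09 Jorua Coast standard time (rolling into the next day, 31 August 2033).
The standard-time date in Jorua Coast, 31 August 2033, lies within the daylight-saving period (27 March – 14 November), so Jorua Coast is on daylight time, UTC+14:00.
12:09 UTC + 14h = 02:09 local (rolling into the next day, 31 August 2033).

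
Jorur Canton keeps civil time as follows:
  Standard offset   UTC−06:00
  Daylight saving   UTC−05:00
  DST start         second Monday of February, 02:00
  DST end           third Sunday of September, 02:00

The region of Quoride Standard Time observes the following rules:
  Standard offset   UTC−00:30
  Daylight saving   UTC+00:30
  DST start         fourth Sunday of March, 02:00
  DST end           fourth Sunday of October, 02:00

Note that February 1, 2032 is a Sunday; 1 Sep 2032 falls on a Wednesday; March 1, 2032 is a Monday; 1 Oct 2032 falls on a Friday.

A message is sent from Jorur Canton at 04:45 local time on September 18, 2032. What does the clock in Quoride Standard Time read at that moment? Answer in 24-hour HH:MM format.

10:15

1 February 2032 is a Sunday, so the first Monday is February 2 and the second is February 9.
1 September 2032 is a Wednesday, so the first Sunday is September 5 and the third is September 19.
September 18, 2032 lies within the daylight-saving period (9 February – 19 September), so Jorur Canton is on daylight time, UTC−05:00.
04:45 Jorur Canton + 5h = 09:45 UTC.
1 March 2032 is a Monday, so the first Sunday is March 7 and the fourth is March 28.
1 October 2032 is a Friday, so the first Sunday is October 3 and the fourth is October 24.
At the standard offset (UTC−00:30), 09:45 UTC − 0h30m = 09:15 Quoride Standard Time standard time.
Daylight saving runs 28 March – 24 October; the standard-time date in Quoride Standard Time, September 18, 2032, is inside that window, so Quoride Standard Time is at UTC+00:30.
09:45 UTC + 0h30m = 10:15 Quoride Standard Time.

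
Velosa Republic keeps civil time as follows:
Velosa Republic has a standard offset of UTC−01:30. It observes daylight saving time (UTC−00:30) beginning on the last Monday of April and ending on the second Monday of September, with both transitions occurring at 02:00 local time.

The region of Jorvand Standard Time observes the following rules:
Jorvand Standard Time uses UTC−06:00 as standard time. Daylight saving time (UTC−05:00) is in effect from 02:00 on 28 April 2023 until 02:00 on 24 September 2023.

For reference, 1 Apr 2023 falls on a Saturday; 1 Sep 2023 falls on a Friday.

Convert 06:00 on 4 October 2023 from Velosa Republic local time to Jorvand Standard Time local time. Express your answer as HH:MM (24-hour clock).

01:30

1 April 2023 is a Saturday, so Mondays fall on 3, 10, 17, 24; the last is April 24.
1 September 2023 is a Friday, so the first Monday is September 4 and the second is September 11.
4 October 2023 is outside the daylight-saving period (24 April – 11 September), so Velosa Republic is on standard time, UTC−01:30.
06:00 Velosa Republic + 1h30m = 07:30 UTC.
At the standard offset (UTC−06:00), 07:30 UTC − 6h = 01:30 Jorvand Standard Time standard time.
Daylight saving runs 28 April – 24 September; the standard-time date in Jorvand Standard Time, 4 October 2023, is outside that window, so Jorvand Standard Time is on standard time at UTC−06:00.
07:30 UTC − 6h = 01:30 Jorvand Standard Time.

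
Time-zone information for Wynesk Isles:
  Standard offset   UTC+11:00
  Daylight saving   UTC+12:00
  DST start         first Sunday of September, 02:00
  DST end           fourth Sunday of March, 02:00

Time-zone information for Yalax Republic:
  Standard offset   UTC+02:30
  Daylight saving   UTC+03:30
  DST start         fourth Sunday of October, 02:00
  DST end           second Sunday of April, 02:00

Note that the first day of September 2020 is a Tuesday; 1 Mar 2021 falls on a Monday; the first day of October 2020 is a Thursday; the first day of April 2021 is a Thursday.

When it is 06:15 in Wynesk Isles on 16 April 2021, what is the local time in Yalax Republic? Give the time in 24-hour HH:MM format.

21:45

1 September 2020 is a Tuesday, so the first Sunday is September 6.
1 March 2021 is a Monday, so the first Sunday is March 7 and the fourth is March 28.
Daylight saving runs 6 September 2020 – 28 March 2021; 16 April 2021 is outside that window, so Wynesk Isles is on standard time at UTC+11:00.
06:15 Wynesk Isles − 11h = 19:15 UTC (rolling into the previous day, 15 April 2021).
1 October 2020 is a Thursday, so the first Sunday is October 4 and the fourth is October 25.
1 April 2021 is a Thursday, so the first Sunday is April 4 and the second is April 11.
At the standard offset (UTC+02:30), 19:15 UTC + 2h30m = 21:45 Yalax Republic standard time.
The standard-time date in Yalax Republic, 15 April 2021, is outside the daylight-saving period (25 October 2020 – 11 April 2021), so Yalax Republic is on standard time, UTC+02:30.
19:15 UTC + 2h30m = 21:45 Yalax Republic.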